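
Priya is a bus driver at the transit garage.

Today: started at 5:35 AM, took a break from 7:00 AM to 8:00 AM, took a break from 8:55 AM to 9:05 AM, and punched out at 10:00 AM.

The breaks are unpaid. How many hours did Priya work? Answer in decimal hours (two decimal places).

Today: 5:35 AM–10:00 AM = 4 h 25 min; less 70 min break → 3 h 15 min

3.25 hours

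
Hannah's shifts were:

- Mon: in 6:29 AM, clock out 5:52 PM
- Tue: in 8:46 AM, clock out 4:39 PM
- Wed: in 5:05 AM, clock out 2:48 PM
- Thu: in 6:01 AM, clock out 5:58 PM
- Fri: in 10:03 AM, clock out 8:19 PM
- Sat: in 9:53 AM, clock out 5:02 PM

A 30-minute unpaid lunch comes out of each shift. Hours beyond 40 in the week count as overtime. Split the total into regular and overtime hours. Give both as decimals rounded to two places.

Mon: 6:29 AM–5:52 PM = 11 h 23 min; less 30 min break → 10 h 53 min
Tue: 8:46 AM–4:39 PM = 7 h 53 min; less 30 min break → 7 h 23 min
Wed: 5:05 AM–2:48 PM = 9 h 43 min; less 30 min break → 9 h 13 min
Thu: 6:01 AM–5:58 PM = 11 h 57 min; less 30 min break → 11 h 27 min
Fri: 10:03 AM–8:19 PM = 10 h 16 min; less 30 min break → 9 h 46 min
Sat: 9:53 AM–5:02 PM = 7 h 9 min; less 30 min break → 6 h 39 min
Total worked: 55 h 21 min = 55.35 h.
Threshold 40 h → overtime 15 h 21 min, regular 40 h 0 min.

Regular 40.00 hours, overtime 15.35 hours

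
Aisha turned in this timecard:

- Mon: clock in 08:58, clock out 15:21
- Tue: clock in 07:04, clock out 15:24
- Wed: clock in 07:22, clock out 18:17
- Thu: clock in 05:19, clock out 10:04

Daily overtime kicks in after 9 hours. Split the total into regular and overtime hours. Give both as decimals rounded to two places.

Mon: 08:58–15:21 = 6 h 23 min
Tue: 07:04–15:24 = 8 h 20 min
Wed: 07:22–18:17 = 10 h 55 min
Thu: 05:19–10:04 = 4 h 45 min
Mon reg 6 h 23 min / OT 0 h 0 min; Tue reg 8 h 20 min / OT 0 h 0 min; Wed reg 9 h 0 min / OT 1 h 55 min; Thu reg 4 h 45 min / OT 0 h 0 min.
Totals: regular 28 h 28 min, overtime 1 h 55 min.

Regular 28.47 hours, overtime 1.92 hours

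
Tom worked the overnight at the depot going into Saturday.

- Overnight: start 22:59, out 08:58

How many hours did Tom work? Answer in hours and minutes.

Overnight: 22:59 → midnight = 1 h 1 min; midnight → 08:58 = 8 h 58 min; span 9 h 59 min

9 h 59 min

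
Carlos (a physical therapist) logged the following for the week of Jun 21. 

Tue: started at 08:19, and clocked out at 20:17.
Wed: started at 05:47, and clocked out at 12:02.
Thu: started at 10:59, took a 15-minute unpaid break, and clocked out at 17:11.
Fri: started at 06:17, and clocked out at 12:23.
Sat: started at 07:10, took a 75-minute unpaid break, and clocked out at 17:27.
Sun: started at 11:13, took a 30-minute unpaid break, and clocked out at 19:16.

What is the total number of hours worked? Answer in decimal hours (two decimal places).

46.85 hours

Tue: 08:19–20:17 = 11 h 58 min
Wed: 05:47–12:02 = 6 h 15 min
Thu: 10:59–17:11 = 6 h 12 min; less 15 min break → 5 h 57 min
Fri: 06:17–12:23 = 6 h 6 min
Sat: 07:10–17:27 = 10 h 17 min; less 75 min break → 9 h 2 min
Sun: 11:13–19:16 = 8 h 3 min; less 30 min break → 7 h 33 min
Total: 11 h 58 min + 6 h 15 min + 5 h 57 min + 6 h 6 min + 9 h 2 min + 7 h 33 min = 46 h 51 min.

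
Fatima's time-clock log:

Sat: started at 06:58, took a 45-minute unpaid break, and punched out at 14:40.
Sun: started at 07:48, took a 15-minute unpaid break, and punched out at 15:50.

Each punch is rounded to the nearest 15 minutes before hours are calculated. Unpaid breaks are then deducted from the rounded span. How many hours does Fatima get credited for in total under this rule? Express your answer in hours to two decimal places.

Sat: in 06:58→07:00, out 14:40→14:45; 7 h 45 min − 45 min = 7 h 0 min
Sun: in 07:48→07:45, out 15:50→15:45; 8 h 0 min − 15 min = 7 h 45 min
Total credited: 14 h 45 min.

14.75 hours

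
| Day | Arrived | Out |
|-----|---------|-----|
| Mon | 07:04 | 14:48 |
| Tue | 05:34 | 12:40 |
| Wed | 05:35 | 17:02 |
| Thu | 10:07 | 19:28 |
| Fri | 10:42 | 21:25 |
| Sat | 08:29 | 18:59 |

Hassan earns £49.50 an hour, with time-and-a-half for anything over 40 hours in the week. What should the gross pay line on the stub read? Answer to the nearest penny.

£3231.11

Mon: 07:04–14:48 = 7 h 44 min
Tue: 05:34–12:40 = 7 h 6 min
Wed: 05:35–17:02 = 11 h 27 min
Thu: 10:07–19:28 = 9 h 21 min
Fri: 10:42–21:25 = 10 h 43 min
Sat: 08:29–18:59 = 10 h 30 min
Total worked: 56 h 51 min = 3411 min.
Regular 40 h 0 min = 2400 min at £49.50/h; overtime 16 h 51 min = 1011 min at £74.25/h.
Pay = (2400 × £49.50 + 1011 × £74.25) ÷ 60 = £3231.11.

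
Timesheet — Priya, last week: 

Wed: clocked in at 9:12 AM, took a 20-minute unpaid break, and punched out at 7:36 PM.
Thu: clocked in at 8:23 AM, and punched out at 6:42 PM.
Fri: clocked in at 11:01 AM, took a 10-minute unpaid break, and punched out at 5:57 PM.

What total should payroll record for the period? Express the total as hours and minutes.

Wed: 9:12 AM–7:36 PM = 10 h 24 min; less 20 min break → 10 h 4 min
Thu: 8:23 AM–6:42 PM = 10 h 19 min
Fri: 11:01 AM–5:57 PM = 6 h 56 min; less 10 min break → 6 h 46 min
Total: 10 h 4 min + 10 h 19 min + 6 h 46 min = 27 h 9 min.

27 h 9 min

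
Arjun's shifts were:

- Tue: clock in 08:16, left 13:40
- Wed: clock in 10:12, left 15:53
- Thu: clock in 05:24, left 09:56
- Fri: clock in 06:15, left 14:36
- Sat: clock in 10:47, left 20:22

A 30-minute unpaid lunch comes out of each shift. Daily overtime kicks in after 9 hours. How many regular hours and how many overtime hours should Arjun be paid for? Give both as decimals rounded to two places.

Regular 30.97 hours, overtime 0.08 hours

Tue: 08:16–13:40 = 5 h 24 min; less 30 min break → 4 h 54 min
Wed: 10:12–15:53 = 5 h 41 min; less 30 min break → 5 h 11 min
Thu: 05:24–09:56 = 4 h 32 min; less 30 min break → 4 h 2 min
Fri: 06:15–14:36 = 8 h 21 min; less 30 min break → 7 h 51 min
Sat: 10:47–20:22 = 9 h 35 min; less 30 min break → 9 h 5 min
Tue reg 4 h 54 min / OT 0 h 0 min; Wed reg 5 h 11 min / OT 0 h 0 min; Thu reg 4 h 2 min / OT 0 h 0 min; Fri reg 7 h 51 min / OT 0 h 0 min; Sat reg 9 h 0 min / OT 0 h 5 min.
Totals: regular 30 h 58 min, overtime 0 h 5 min.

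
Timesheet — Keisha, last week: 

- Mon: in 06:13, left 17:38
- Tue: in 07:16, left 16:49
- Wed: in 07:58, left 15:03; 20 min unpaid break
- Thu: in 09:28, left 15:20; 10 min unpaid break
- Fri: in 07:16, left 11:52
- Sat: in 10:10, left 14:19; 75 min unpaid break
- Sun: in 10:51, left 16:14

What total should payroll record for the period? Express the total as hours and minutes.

46 h 18 min

Mon: 06:13–17:38 = 11 h 25 min
Tue: 07:16–16:49 = 9 h 33 min
Wed: 07:58–15:03 = 7 h 5 min; less 20 min break → 6 h 45 min
Thu: 09:28–15:20 = 5 h 52 min; less 10 min break → 5 h 42 min
Fri: 07:16–11:52 = 4 h 36 min
Sat: 10:10–14:19 = 4 h 9 min; less 75 min break → 2 h 54 min
Sun: 10:51–16:14 = 5 h 23 min
Total: 11 h 25 min + 9 h 33 min + 6 h 45 min + 5 h 42 min + 4 h 36 min + 2 h 54 min + 5 h 23 min = 46 h 18 min.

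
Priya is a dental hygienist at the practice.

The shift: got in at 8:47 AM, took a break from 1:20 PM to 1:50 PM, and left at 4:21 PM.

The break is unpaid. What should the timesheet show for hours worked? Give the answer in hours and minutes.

The shift: 8:47 AM–4:21 PM = 7 h 34 min; less 30 min break → 7 h 4 min

7 h 4 min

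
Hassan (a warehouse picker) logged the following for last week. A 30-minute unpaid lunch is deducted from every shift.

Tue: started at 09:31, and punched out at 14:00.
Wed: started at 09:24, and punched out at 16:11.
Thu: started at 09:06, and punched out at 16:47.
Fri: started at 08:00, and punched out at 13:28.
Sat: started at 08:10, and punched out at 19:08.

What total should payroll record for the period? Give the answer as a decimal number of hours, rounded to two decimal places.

32.88 hours

Tue: 09:31–14:00 = 4 h 29 min; less 30 min break → 3 h 59 min
Wed: 09:24–16:11 = 6 h 47 min; less 30 min break → 6 h 17 min
Thu: 09:06–16:47 = 7 h 41 min; less 30 min break → 7 h 11 min
Fri: 08:00–13:28 = 5 h 28 min; less 30 min break → 4 h 58 min
Sat: 08:10–19:08 = 10 h 58 min; less 30 min break → 10 h 28 min
Total: 3 h 59 min + 6 h 17 min + 7 h 11 min + 4 h 58 min + 10 h 28 min = 32 h 53 min.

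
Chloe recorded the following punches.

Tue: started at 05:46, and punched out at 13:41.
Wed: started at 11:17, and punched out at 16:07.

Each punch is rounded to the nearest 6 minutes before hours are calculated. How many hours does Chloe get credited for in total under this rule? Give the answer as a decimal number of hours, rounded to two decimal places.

12.70 hours

Tue: in 05:46→05:48, out 13:41→13:42; 7 h 54 min
Wed: in 11:17→11:18, out 16:07→16:06; 4 h 48 min
Total credited: 12 h 42 min.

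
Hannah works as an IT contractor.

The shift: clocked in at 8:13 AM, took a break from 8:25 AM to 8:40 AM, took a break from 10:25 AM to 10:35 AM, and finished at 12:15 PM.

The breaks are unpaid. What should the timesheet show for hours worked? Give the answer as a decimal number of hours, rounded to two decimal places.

The shift: 8:13 AM–12:15 PM = 4 h 2 min; less 25 min break → 3 h 37 min

3.62 hours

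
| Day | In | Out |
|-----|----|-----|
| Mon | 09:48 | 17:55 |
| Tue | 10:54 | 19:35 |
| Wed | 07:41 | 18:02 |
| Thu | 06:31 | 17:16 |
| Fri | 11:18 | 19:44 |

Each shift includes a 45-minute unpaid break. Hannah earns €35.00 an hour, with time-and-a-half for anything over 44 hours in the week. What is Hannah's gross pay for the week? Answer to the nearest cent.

Mon: 09:48–17:55 = 8 h 7 min; less 45 min break → 7 h 22 min
Tue: 10:54–19:35 = 8 h 41 min; less 45 min break → 7 h 56 min
Wed: 07:41–18:02 = 10 h 21 min; less 45 min break → 9 h 36 min
Thu: 06:31–17:16 = 10 h 45 min; less 45 min break → 10 h 0 min
Fri: 11:18–19:44 = 8 h 26 min; less 45 min break → 7 h 41 min
Total worked: 42 h 35 min = 2555 min.
Regular 42 h 35 min = 2555 min at €35.00/h; overtime 0 h 0 min = 0 min at €52.50/h.
Pay = (2555 × €35.00 + 0 × €52.50) ÷ 60 = €1490.42.

€1490.42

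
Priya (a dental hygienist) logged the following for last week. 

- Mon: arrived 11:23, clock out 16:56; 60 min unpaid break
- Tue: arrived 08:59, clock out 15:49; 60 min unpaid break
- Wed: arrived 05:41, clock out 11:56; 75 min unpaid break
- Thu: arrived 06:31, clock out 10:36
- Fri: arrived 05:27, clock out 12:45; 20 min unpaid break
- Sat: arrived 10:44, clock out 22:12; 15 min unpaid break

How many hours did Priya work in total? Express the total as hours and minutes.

37 h 39 min

Mon: 11:23–16:56 = 5 h 33 min; less 60 min break → 4 h 33 min
Tue: 08:59–15:49 = 6 h 50 min; less 60 min break → 5 h 50 min
Wed: 05:41–11:56 = 6 h 15 min; less 75 min break → 5 h 0 min
Thu: 06:31–10:36 = 4 h 5 min
Fri: 05:27–12:45 = 7 h 18 min; less 20 min break → 6 h 58 min
Sat: 10:44–22:12 = 11 h 28 min; less 15 min break → 11 h 13 min
Total: 4 h 33 min + 5 h 50 min + 5 h 0 min + 4 h 5 min + 6 h 58 min + 11 h 13 min = 37 h 39 min.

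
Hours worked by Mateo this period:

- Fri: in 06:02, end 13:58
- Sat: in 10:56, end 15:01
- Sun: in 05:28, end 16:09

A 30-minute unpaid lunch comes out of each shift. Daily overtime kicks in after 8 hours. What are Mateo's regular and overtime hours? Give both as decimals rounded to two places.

Fri: 06:02–13:58 = 7 h 56 min; less 30 min break → 7 h 26 min
Sat: 10:56–15:01 = 4 h 5 min; less 30 min break → 3 h 35 min
Sun: 05:28–16:09 = 10 h 41 min; less 30 min break → 10 h 11 min
Fri reg 7 h 26 min / OT 0 h 0 min; Sat reg 3 h 35 min / OT 0 h 0 min; Sun reg 8 h 0 min / OT 2 h 11 min.
Totals: regular 19 h 1 min, overtime 2 h 11 min.

Regular 19.02 hours, overtime 2.18 hours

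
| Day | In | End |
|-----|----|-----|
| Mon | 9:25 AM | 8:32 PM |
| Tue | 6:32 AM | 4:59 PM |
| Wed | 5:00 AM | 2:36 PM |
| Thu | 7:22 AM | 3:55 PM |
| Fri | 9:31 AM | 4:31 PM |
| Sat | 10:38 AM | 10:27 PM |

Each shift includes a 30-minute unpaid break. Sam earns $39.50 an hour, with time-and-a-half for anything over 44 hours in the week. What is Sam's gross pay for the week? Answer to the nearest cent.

Mon: 9:25 AM–8:32 PM = 11 h 7 min; less 30 min break → 10 h 37 min
Tue: 6:32 AM–4:59 PM = 10 h 27 min; less 30 min break → 9 h 57 min
Wed: 5:00 AM–2:36 PM = 9 h 36 min; less 30 min break → 9 h 6 min
Thu: 7:22 AM–3:55 PM = 8 h 33 min; less 30 min break → 8 h 3 min
Fri: 9:31 AM–4:31 PM = 7 h 0 min; less 30 min break → 6 h 30 min
Sat: 10:38 AM–10:27 PM = 11 h 49 min; less 30 min break → 11 h 19 min
Total worked: 55 h 32 min = 3332 min.
Regular 44 h 0 min = 2640 min at $39.50/h; overtime 11 h 32 min = 692 min at $59.25/h.
Pay = (2640 × $39.50 + 692 × $59.25) ÷ 60 = $2421.35.

$2421.35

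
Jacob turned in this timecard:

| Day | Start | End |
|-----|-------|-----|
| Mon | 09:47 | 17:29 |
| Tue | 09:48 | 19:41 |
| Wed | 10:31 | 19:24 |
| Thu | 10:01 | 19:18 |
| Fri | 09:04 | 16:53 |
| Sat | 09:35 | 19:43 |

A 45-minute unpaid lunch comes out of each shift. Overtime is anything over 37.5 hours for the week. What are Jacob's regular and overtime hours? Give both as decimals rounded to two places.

Mon: 09:47–17:29 = 7 h 42 min; less 45 min break → 6 h 57 min
Tue: 09:48–19:41 = 9 h 53 min; less 45 min break → 9 h 8 min
Wed: 10:31–19:24 = 8 h 53 min; less 45 min break → 8 h 8 min
Thu: 10:01–19:18 = 9 h 17 min; less 45 min break → 8 h 32 min
Fri: 09:04–16:53 = 7 h 49 min; less 45 min break → 7 h 4 min
Sat: 09:35–19:43 = 10 h 8 min; less 45 min break → 9 h 23 min
Total worked: 49 h 12 min = 49.20 h.
Threshold 37.5 h → overtime 11 h 42 min, regular 37 h 30 min.

Regular 37.50 hours, overtime 11.70 hours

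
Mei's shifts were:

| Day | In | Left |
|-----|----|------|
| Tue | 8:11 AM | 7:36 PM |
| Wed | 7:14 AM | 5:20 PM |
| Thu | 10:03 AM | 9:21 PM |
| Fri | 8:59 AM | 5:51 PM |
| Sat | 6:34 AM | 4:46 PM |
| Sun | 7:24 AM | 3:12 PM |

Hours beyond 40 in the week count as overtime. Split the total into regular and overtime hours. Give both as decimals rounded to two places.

Tue: 8:11 AM–7:36 PM = 11 h 25 min
Wed: 7:14 AM–5:20 PM = 10 h 6 min
Thu: 10:03 AM–9:21 PM = 11 h 18 min
Fri: 8:59 AM–5:51 PM = 8 h 52 min
Sat: 6:34 AM–4:46 PM = 10 h 12 min
Sun: 7:24 AM–3:12 PM = 7 h 48 min
Total worked: 59 h 41 min = 59.68 h.
Threshold 40 h → overtime 19 h 41 min, regular 40 h 0 min.

Regular 40.00 hours, overtime 19.68 hours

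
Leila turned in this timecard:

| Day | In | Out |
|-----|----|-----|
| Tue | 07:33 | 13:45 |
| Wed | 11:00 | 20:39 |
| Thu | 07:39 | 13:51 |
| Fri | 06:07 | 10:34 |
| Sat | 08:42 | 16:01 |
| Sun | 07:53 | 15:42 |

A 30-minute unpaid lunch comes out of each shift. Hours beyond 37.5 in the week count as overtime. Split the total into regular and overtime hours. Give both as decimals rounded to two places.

Regular 37.50 hours, overtime 1.13 hours

Tue: 07:33–13:45 = 6 h 12 min; less 30 min break → 5 h 42 min
Wed: 11:00–20:39 = 9 h 39 min; less 30 min break → 9 h 9 min
Thu: 07:39–13:51 = 6 h 12 min; less 30 min break → 5 h 42 min
Fri: 06:07–10:34 = 4 h 27 min; less 30 min break → 3 h 57 min
Sat: 08:42–16:01 = 7 h 19 min; less 30 min break → 6 h 49 min
Sun: 07:53–15:42 = 7 h 49 min; less 30 min break → 7 h 19 min
Total worked: 38 h 38 min = 38.63 h.
Threshold 37.5 h → overtime 1 h 8 min, regular 37 h 30 min.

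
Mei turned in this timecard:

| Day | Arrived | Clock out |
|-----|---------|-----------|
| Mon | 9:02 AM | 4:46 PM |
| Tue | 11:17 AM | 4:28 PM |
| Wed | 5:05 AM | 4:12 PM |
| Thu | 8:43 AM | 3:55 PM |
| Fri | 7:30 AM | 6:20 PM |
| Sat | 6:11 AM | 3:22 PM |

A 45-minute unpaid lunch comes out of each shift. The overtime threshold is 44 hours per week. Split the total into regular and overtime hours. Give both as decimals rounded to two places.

Mon: 9:02 AM–4:46 PM = 7 h 44 min; less 45 min break → 6 h 59 min
Tue: 11:17 AM–4:28 PM = 5 h 11 min; less 45 min break → 4 h 26 min
Wed: 5:05 AM–4:12 PM = 11 h 7 min; less 45 min break → 10 h 22 min
Thu: 8:43 AM–3:55 PM = 7 h 12 min; less 45 min break → 6 h 27 min
Fri: 7:30 AM–6:20 PM = 10 h 50 min; less 45 min break → 10 h 5 min
Sat: 6:11 AM–3:22 PM = 9 h 11 min; less 45 min break → 8 h 26 min
Total worked: 46 h 45 min = 46.75 h.
Threshold 44 h → overtime 2 h 45 min, regular 44 h 0 min.

Regular 44.00 hours, overtime 2.75 hours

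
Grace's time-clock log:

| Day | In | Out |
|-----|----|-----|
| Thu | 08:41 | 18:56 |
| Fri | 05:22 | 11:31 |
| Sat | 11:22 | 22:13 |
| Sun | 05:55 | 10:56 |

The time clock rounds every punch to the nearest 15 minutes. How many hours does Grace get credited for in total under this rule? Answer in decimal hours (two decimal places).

Thu: in 08:41→08:45, out 18:56→19:00; 10 h 15 min
Fri: in 05:22→05:15, out 11:31→11:30; 6 h 15 min
Sat: in 11:22→11:15, out 22:13→22:15; 11 h 0 min
Sun: in 05:55→06:00, out 10:56→11:00; 5 h 0 min
Total credited: 32 h 30 min.

32.50 hours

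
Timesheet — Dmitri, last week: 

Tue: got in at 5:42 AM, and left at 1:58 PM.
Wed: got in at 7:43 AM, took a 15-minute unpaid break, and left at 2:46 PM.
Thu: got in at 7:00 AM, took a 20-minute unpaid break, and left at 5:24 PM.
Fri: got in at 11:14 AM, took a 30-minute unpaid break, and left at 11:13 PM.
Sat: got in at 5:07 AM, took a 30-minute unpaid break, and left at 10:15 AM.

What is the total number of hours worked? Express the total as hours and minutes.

41 h 15 min

Tue: 5:42 AM–1:58 PM = 8 h 16 min
Wed: 7:43 AM–2:46 PM = 7 h 3 min; less 15 min break → 6 h 48 min
Thu: 7:00 AM–5:24 PM = 10 h 24 min; less 20 min break → 10 h 4 min
Fri: 11:14 AM–11:13 PM = 11 h 59 min; less 30 min break → 11 h 29 min
Sat: 5:07 AM–10:15 AM = 5 h 8 min; less 30 min break → 4 h 38 min
Total: 8 h 16 min + 6 h 48 min + 10 h 4 min + 11 h 29 min + 4 h 38 min = 41 h 15 min.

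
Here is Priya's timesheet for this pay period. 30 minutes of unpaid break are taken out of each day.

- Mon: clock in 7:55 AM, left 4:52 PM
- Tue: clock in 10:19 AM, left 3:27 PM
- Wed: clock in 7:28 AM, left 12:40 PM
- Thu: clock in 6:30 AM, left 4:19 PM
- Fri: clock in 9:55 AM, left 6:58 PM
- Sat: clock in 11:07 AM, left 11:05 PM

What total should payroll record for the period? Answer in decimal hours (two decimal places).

Mon: 7:55 AM–4:52 PM = 8 h 57 min; less 30 min break → 8 h 27 min
Tue: 10:19 AM–3:27 PM = 5 h 8 min; less 30 min break → 4 h 38 min
Wed: 7:28 AM–12:40 PM = 5 h 12 min; less 30 min break → 4 h 42 min
Thu: 6:30 AM–4:19 PM = 9 h 49 min; less 30 min break → 9 h 19 min
Fri: 9:55 AM–6:58 PM = 9 h 3 min; less 30 min break → 8 h 33 min
Sat: 11:07 AM–11:05 PM = 11 h 58 min; less 30 min break → 11 h 28 min
Total: 8 h 27 min + 4 h 38 min + 4 h 42 min + 9 h 19 min + 8 h 33 min + 11 h 28 min = 47 h 7 min.

47.12 hours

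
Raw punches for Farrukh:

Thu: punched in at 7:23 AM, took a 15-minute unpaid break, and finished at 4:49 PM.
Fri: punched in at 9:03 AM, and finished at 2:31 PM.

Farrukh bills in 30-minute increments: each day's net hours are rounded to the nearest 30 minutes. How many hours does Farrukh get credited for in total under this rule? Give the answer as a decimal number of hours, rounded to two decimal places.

14.50 hours

Thu: 7:23 AM–4:49 PM = 9 h 26 min − 15 min = 9 h 11 min → rounds to 9 h 0 min
Fri: 9:03 AM–2:31 PM = 5 h 28 min → rounds to 5 h 30 min
Total credited: 14 h 30 min.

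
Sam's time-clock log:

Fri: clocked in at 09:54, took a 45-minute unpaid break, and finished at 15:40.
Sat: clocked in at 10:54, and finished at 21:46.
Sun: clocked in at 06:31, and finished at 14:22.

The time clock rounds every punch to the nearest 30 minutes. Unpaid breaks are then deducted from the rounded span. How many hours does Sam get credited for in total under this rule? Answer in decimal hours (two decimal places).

Fri: in 09:54→10:00, out 15:40→15:30; 5 h 30 min − 45 min = 4 h 45 min
Sat: in 10:54→11:00, out 21:46→22:00; 11 h 0 min
Sun: in 06:31→06:30, out 14:22→14:30; 8 h 0 min
Total credited: 23 h 45 min.

23.75 hours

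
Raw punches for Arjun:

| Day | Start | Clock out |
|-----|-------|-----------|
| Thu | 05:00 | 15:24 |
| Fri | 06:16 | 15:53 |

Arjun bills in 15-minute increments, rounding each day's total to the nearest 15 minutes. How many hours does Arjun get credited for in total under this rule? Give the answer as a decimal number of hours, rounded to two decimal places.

20.00 hours

Thu: 05:00–15:24 = 10 h 24 min → rounds to 10 h 30 min
Fri: 06:16–15:53 = 9 h 37 min → rounds to 9 h 30 min
Total credited: 20 h 0 min.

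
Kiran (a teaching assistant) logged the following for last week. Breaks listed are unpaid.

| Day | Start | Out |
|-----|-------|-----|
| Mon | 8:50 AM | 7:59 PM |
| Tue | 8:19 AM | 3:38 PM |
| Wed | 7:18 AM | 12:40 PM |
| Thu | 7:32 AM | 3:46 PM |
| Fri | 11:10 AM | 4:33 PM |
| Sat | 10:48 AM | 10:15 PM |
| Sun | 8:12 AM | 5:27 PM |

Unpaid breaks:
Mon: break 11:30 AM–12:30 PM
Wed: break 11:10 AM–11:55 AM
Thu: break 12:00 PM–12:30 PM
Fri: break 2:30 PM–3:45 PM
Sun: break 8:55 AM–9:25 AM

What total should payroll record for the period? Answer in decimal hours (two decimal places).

Mon: 8:50 AM–7:59 PM = 11 h 9 min; less 60 min break → 10 h 9 min
Tue: 8:19 AM–3:38 PM = 7 h 19 min
Wed: 7:18 AM–12:40 PM = 5 h 22 min; less 45 min break → 4 h 37 min
Thu: 7:32 AM–3:46 PM = 8 h 14 min; less 30 min break → 7 h 44 min
Fri: 11:10 AM–4:33 PM = 5 h 23 min; less 75 min break → 4 h 8 min
Sat: 10:48 AM–10:15 PM = 11 h 27 min
Sun: 8:12 AM–5:27 PM = 9 h 15 min; less 30 min break → 8 h 45 min
Total: 10 h 9 min + 7 h 19 min + 4 h 37 min + 7 h 44 min + 4 h 8 min + 11 h 27 min + 8 h 45 min = 54 h 9 min.

54.15 hours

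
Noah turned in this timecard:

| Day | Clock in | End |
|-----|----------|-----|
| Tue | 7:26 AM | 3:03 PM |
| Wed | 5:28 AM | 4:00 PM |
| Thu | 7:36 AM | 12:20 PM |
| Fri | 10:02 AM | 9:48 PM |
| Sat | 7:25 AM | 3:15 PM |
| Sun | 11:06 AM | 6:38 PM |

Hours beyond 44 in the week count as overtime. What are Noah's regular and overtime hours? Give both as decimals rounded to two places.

Tue: 7:26 AM–3:03 PM = 7 h 37 min
Wed: 5:28 AM–4:00 PM = 10 h 32 min
Thu: 7:36 AM–12:20 PM = 4 h 44 min
Fri: 10:02 AM–9:48 PM = 11 h 46 min
Sat: 7:25 AM–3:15 PM = 7 h 50 min
Sun: 11:06 AM–6:38 PM = 7 h 32 min
Total worked: 50 h 1 min = 50.02 h.
Threshold 44 h → overtime 6 h 1 min, regular 44 h 0 min.

Regular 44.00 hours, overtime 6.02 hours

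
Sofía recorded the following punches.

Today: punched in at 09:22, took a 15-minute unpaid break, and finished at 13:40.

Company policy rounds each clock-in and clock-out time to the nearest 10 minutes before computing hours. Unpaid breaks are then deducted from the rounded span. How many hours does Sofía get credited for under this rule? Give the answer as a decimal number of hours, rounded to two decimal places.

Today: in 09:22→09:20, out 13:40→13:40; 4 h 20 min − 15 min = 4 h 5 min

4.08 hours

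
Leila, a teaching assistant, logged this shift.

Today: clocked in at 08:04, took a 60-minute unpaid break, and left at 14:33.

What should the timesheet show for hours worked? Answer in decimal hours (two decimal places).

Today: 08:04–14:33 = 6 h 29 min; less 60 min break → 5 h 29 min

5.48 hours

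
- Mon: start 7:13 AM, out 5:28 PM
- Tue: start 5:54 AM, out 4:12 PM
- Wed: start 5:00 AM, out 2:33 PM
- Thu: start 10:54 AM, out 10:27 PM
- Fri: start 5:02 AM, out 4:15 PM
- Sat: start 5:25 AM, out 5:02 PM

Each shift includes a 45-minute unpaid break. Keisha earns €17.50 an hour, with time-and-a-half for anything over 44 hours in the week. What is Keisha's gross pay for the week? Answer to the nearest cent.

€1189.56

Mon: 7:13 AM–5:28 PM = 10 h 15 min; less 45 min break → 9 h 30 min
Tue: 5:54 AM–4:12 PM = 10 h 18 min; less 45 min break → 9 h 33 min
Wed: 5:00 AM–2:33 PM = 9 h 33 min; less 45 min break → 8 h 48 min
Thu: 10:54 AM–10:27 PM = 11 h 33 min; less 45 min break → 10 h 48 min
Fri: 5:02 AM–4:15 PM = 11 h 13 min; less 45 min break → 10 h 28 min
Sat: 5:25 AM–5:02 PM = 11 h 37 min; less 45 min break → 10 h 52 min
Total worked: 59 h 59 min = 3599 min.
Regular 44 h 0 min = 2640 min at €17.50/h; overtime 15 h 59 min = 959 min at €26.25/h.
Pay = (2640 × €17.50 + 959 × €26.25) ÷ 60 = €1189.56.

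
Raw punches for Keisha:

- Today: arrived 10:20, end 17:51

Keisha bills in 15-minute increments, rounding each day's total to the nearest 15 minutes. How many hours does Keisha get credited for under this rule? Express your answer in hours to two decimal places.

7.50 hours

Today: 10:20–17:51 = 7 h 31 min → rounds to 7 h 30 min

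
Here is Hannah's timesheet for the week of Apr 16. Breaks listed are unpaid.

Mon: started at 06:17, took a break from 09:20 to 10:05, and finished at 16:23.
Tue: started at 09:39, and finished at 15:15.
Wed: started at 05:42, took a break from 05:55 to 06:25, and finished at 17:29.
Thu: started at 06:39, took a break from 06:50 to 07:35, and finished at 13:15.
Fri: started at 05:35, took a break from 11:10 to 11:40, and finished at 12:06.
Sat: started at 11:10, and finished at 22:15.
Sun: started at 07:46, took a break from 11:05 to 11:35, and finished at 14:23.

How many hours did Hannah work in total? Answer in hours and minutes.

55 h 18 min

Mon: 06:17–16:23 = 10 h 6 min; less 45 min break → 9 h 21 min
Tue: 09:39–15:15 = 5 h 36 min
Wed: 05:42–17:29 = 11 h 47 min; less 30 min break → 11 h 17 min
Thu: 06:39–13:15 = 6 h 36 min; less 45 min break → 5 h 51 min
Fri: 05:35–12:06 = 6 h 31 min; less 30 min break → 6 h 1 min
Sat: 11:10–22:15 = 11 h 5 min
Sun: 07:46–14:23 = 6 h 37 min; less 30 min break → 6 h 7 min
Total: 9 h 21 min + 5 h 36 min + 11 h 17 min + 5 h 51 min + 6 h 1 min + 11 h 5 min + 6 h 7 min = 55 h 18 min.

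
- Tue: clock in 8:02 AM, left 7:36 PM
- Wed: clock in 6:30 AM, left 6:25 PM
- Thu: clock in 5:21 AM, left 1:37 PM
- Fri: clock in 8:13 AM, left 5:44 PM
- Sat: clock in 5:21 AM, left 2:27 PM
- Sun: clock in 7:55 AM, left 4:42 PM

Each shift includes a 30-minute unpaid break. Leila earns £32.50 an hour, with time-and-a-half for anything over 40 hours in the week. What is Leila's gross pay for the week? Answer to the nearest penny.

£2087.31

Tue: 8:02 AM–7:36 PM = 11 h 34 min; less 30 min break → 11 h 4 min
Wed: 6:30 AM–6:25 PM = 11 h 55 min; less 30 min break → 11 h 25 min
Thu: 5:21 AM–1:37 PM = 8 h 16 min; less 30 min break → 7 h 46 min
Fri: 8:13 AM–5:44 PM = 9 h 31 min; less 30 min break → 9 h 1 min
Sat: 5:21 AM–2:27 PM = 9 h 6 min; less 30 min break → 8 h 36 min
Sun: 7:55 AM–4:42 PM = 8 h 47 min; less 30 min break → 8 h 17 min
Total worked: 56 h 9 min = 3369 min.
Regular 40 h 0 min = 2400 min at £32.50/h; overtime 16 h 9 min = 969 min at £48.75/h.
Pay = (2400 × £32.50 + 969 × £48.75) ÷ 60 = £2087.31.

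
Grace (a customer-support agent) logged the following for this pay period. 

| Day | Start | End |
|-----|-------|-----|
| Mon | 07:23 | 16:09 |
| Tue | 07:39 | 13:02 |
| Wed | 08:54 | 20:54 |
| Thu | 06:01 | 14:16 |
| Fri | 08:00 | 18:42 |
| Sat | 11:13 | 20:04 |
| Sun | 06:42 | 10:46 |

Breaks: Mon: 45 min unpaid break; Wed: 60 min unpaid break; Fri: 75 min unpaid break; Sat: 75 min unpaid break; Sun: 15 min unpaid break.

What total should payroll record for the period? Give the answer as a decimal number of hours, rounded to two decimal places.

53.52 hours

Mon: 07:23–16:09 = 8 h 46 min; less 45 min break → 8 h 1 min
Tue: 07:39–13:02 = 5 h 23 min
Wed: 08:54–20:54 = 12 h 0 min; less 60 min break → 11 h 0 min
Thu: 06:01–14:16 = 8 h 15 min
Fri: 08:00–18:42 = 10 h 42 min; less 75 min break → 9 h 27 min
Sat: 11:13–20:04 = 8 h 51 min; less 75 min break → 7 h 36 min
Sun: 06:42–10:46 = 4 h 4 min; less 15 min break → 3 h 49 min
Total: 8 h 1 min + 5 h 23 min + 11 h 0 min + 8 h 15 min + 9 h 27 min + 7 h 36 min + 3 h 49 min = 53 h 31 min.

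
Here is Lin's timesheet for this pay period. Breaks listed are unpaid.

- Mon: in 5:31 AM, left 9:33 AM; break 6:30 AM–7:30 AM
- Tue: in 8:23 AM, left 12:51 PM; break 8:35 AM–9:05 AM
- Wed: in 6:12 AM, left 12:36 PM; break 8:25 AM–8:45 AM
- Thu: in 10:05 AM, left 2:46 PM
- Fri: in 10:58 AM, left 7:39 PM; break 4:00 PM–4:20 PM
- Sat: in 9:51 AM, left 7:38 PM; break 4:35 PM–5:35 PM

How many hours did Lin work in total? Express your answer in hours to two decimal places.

Mon: 5:31 AM–9:33 AM = 4 h 2 min; less 60 min break → 3 h 2 min
Tue: 8:23 AM–12:51 PM = 4 h 28 min; less 30 min break → 3 h 58 min
Wed: 6:12 AM–12:36 PM = 6 h 24 min; less 20 min break → 6 h 4 min
Thu: 10:05 AM–2:46 PM = 4 h 41 min
Fri: 10:58 AM–7:39 PM = 8 h 41 min; less 20 min break → 8 h 21 min
Sat: 9:51 AM–7:38 PM = 9 h 47 min; less 60 min break → 8 h 47 min
Total: 3 h 2 min + 3 h 58 min + 6 h 4 min + 4 h 41 min + 8 h 21 min + 8 h 47 min = 34 h 53 min.

34.88 hours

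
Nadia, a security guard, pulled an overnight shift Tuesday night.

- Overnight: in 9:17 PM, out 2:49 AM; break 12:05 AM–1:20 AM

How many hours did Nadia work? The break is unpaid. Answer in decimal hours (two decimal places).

Overnight: 9:17 PM → midnight = 2 h 43 min; midnight → 2:49 AM = 2 h 49 min; span 5 h 32 min; less 75 min break → 4 h 17 min

4.28 hours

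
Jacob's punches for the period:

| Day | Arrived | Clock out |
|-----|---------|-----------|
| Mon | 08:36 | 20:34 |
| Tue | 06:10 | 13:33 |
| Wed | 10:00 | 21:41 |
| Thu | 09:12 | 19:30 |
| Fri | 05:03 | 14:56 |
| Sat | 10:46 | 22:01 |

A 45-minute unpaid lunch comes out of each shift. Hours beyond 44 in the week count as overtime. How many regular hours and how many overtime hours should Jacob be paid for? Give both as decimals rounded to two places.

Mon: 08:36–20:34 = 11 h 58 min; less 45 min break → 11 h 13 min
Tue: 06:10–13:33 = 7 h 23 min; less 45 min break → 6 h 38 min
Wed: 10:00–21:41 = 11 h 41 min; less 45 min break → 10 h 56 min
Thu: 09:12–19:30 = 10 h 18 min; less 45 min break → 9 h 33 min
Fri: 05:03–14:56 = 9 h 53 min; less 45 min break → 9 h 8 min
Sat: 10:46–22:01 = 11 h 15 min; less 45 min break → 10 h 30 min
Total worked: 57 h 58 min = 57.97 h.
Threshold 44 h → overtime 13 h 58 min, regular 44 h 0 min.

Regular 44.00 hours, overtime 13.97 hours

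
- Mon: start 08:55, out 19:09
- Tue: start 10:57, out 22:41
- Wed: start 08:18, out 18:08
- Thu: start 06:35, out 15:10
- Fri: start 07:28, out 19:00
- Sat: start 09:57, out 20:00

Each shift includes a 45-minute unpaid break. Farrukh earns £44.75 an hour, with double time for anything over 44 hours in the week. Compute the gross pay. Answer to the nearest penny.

£3174.27

Mon: 08:55–19:09 = 10 h 14 min; less 45 min break → 9 h 29 min
Tue: 10:57–22:41 = 11 h 44 min; less 45 min break → 10 h 59 min
Wed: 08:18–18:08 = 9 h 50 min; less 45 min break → 9 h 5 min
Thu: 06:35–15:10 = 8 h 35 min; less 45 min break → 7 h 50 min
Fri: 07:28–19:00 = 11 h 32 min; less 45 min break → 10 h 47 min
Sat: 09:57–20:00 = 10 h 3 min; less 45 min break → 9 h 18 min
Total worked: 57 h 28 min = 3448 min.
Regular 44 h 0 min = 2640 min at £44.75/h; overtime 13 h 28 min = 808 min at £89.50/h.
Pay = (2640 × £44.75 + 808 × £89.50) ÷ 60 = £3174.27.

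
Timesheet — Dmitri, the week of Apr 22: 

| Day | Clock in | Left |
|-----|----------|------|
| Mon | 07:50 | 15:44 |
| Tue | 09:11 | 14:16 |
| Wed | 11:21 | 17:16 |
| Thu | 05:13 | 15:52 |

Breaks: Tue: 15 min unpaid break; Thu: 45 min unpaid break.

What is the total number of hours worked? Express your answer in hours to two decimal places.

28.55 hours

Mon: 07:50–15:44 = 7 h 54 min
Tue: 09:11–14:16 = 5 h 5 min; less 15 min break → 4 h 50 min
Wed: 11:21–17:16 = 5 h 55 min
Thu: 05:13–15:52 = 10 h 39 min; less 45 min break → 9 h 54 min
Total: 7 h 54 min + 4 h 50 min + 5 h 55 min + 9 h 54 min = 28 h 33 min.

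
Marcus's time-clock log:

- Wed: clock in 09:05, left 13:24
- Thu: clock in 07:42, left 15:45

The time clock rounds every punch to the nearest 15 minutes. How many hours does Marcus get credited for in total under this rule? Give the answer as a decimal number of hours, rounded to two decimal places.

Wed: in 09:05→09:00, out 13:24→13:30; 4 h 30 min
Thu: in 07:42→07:45, out 15:45→15:45; 8 h 0 min
Total credited: 12 h 30 min.

12.50 hours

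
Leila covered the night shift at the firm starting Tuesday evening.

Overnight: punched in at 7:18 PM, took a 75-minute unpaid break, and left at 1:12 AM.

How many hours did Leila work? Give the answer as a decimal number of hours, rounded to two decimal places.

Overnight: 7:18 PM → midnight = 4 h 42 min; midnight → 1:12 AM = 1 h 12 min; span 5 h 54 min; less 75 min break → 4 h 39 min

4.65 hours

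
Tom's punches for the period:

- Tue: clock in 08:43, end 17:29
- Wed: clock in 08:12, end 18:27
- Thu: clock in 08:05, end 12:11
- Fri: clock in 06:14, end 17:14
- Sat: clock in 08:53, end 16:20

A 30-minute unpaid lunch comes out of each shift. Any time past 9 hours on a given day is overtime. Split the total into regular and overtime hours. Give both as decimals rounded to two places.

Regular 36.82 hours, overtime 2.25 hours

Tue: 08:43–17:29 = 8 h 46 min; less 30 min break → 8 h 16 min
Wed: 08:12–18:27 = 10 h 15 min; less 30 min break → 9 h 45 min
Thu: 08:05–12:11 = 4 h 6 min; less 30 min break → 3 h 36 min
Fri: 06:14–17:14 = 11 h 0 min; less 30 min break → 10 h 30 min
Sat: 08:53–16:20 = 7 h 27 min; less 30 min break → 6 h 57 min
Tue reg 8 h 16 min / OT 0 h 0 min; Wed reg 9 h 0 min / OT 0 h 45 min; Thu reg 3 h 36 min / OT 0 h 0 min; Fri reg 9 h 0 min / OT 1 h 30 min; Sat reg 6 h 57 min / OT 0 h 0 min.
Totals: regular 36 h 49 min, overtime 2 h 15 min.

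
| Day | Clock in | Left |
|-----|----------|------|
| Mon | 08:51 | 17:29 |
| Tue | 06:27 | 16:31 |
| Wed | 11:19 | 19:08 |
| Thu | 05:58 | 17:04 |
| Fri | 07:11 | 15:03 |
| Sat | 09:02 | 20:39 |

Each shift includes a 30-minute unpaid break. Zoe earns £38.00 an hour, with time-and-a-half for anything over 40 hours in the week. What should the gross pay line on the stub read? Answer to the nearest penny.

£2323.70

Mon: 08:51–17:29 = 8 h 38 min; less 30 min break → 8 h 8 min
Tue: 06:27–16:31 = 10 h 4 min; less 30 min break → 9 h 34 min
Wed: 11:19–19:08 = 7 h 49 min; less 30 min break → 7 h 19 min
Thu: 05:58–17:04 = 11 h 6 min; less 30 min break → 10 h 36 min
Fri: 07:11–15:03 = 7 h 52 min; less 30 min break → 7 h 22 min
Sat: 09:02–20:39 = 11 h 37 min; less 30 min break → 11 h 7 min
Total worked: 54 h 6 min = 3246 min.
Regular 40 h 0 min = 2400 min at £38.00/h; overtime 14 h 6 min = 846 min at £57.00/h.
Pay = (2400 × £38.00 + 846 × £57.00) ÷ 60 = £2323.70.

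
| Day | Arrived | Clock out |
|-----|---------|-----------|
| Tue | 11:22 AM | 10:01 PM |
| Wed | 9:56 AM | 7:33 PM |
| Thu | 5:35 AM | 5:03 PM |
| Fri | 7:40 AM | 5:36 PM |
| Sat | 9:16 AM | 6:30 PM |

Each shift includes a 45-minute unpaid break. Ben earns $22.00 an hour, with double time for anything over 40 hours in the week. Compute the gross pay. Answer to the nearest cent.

Tue: 11:22 AM–10:01 PM = 10 h 39 min; less 45 min break → 9 h 54 min
Wed: 9:56 AM–7:33 PM = 9 h 37 min; less 45 min break → 8 h 52 min
Thu: 5:35 AM–5:03 PM = 11 h 28 min; less 45 min break → 10 h 43 min
Fri: 7:40 AM–5:36 PM = 9 h 56 min; less 45 min break → 9 h 11 min
Sat: 9:16 AM–6:30 PM = 9 h 14 min; less 45 min break → 8 h 29 min
Total worked: 47 h 9 min = 2829 min.
Regular 40 h 0 min = 2400 min at $22.00/h; overtime 7 h 9 min = 429 min at $44.00/h.
Pay = (2400 × $22.00 + 429 × $44.00) ÷ 60 = $1194.60.

$1194.60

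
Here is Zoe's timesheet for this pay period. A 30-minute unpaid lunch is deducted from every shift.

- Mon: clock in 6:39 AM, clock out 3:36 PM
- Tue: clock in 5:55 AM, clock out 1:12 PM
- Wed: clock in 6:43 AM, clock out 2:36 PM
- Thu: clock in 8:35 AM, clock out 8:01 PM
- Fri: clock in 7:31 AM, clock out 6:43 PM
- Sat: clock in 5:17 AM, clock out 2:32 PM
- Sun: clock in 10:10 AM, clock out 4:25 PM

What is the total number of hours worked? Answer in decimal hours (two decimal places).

Mon: 6:39 AM–3:36 PM = 8 h 57 min; less 30 min break → 8 h 27 min
Tue: 5:55 AM–1:12 PM = 7 h 17 min; less 30 min break → 6 h 47 min
Wed: 6:43 AM–2:36 PM = 7 h 53 min; less 30 min break → 7 h 23 min
Thu: 8:35 AM–8:01 PM = 11 h 26 min; less 30 min break → 10 h 56 min
Fri: 7:31 AM–6:43 PM = 11 h 12 min; less 30 min break → 10 h 42 min
Sat: 5:17 AM–2:32 PM = 9 h 15 min; less 30 min break → 8 h 45 min
Sun: 10:10 AM–4:25 PM = 6 h 15 min; less 30 min break → 5 h 45 min
Total: 8 h 27 min + 6 h 47 min + 7 h 23 min + 10 h 56 min + 10 h 42 min + 8 h 45 min + 5 h 45 min = 58 h 45 min.

58.75 hours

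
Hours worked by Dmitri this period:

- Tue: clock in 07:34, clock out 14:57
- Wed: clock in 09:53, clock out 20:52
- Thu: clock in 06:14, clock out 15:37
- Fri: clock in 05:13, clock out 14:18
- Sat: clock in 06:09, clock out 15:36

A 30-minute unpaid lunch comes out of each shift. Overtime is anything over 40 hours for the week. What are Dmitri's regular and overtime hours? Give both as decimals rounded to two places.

Regular 40.00 hours, overtime 3.78 hours

Tue: 07:34–14:57 = 7 h 23 min; less 30 min break → 6 h 53 min
Wed: 09:53–20:52 = 10 h 59 min; less 30 min break → 10 h 29 min
Thu: 06:14–15:37 = 9 h 23 min; less 30 min break → 8 h 53 min
Fri: 05:13–14:18 = 9 h 5 min; less 30 min break → 8 h 35 min
Sat: 06:09–15:36 = 9 h 27 min; less 30 min break → 8 h 57 min
Total worked: 43 h 47 min = 43.78 h.
Threshold 40 h → overtime 3 h 47 min, regular 40 h 0 min.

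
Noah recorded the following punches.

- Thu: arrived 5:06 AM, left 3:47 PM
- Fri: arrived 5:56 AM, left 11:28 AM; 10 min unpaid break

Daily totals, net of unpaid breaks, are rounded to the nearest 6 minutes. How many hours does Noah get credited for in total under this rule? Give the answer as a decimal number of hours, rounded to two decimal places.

16.10 hours

Thu: 5:06 AM–3:47 PM = 10 h 41 min → rounds to 10 h 42 min
Fri: 5:56 AM–11:28 AM = 5 h 32 min − 10 min = 5 h 22 min → rounds to 5 h 24 min
Total credited: 16 h 6 min.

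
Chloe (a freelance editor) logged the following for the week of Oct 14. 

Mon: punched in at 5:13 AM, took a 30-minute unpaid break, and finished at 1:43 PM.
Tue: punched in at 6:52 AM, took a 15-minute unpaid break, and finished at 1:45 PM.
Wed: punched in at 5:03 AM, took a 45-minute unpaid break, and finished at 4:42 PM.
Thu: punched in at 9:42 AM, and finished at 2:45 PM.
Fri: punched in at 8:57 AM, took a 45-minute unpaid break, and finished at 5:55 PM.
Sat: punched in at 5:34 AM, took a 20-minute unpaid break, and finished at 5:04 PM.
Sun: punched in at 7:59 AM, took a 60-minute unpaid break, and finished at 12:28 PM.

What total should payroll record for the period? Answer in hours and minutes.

Mon: 5:13 AM–1:43 PM = 8 h 30 min; less 30 min break → 8 h 0 min
Tue: 6:52 AM–1:45 PM = 6 h 53 min; less 15 min break → 6 h 38 min
Wed: 5:03 AM–4:42 PM = 11 h 39 min; less 45 min break → 10 h 54 min
Thu: 9:42 AM–2:45 PM = 5 h 3 min
Fri: 8:57 AM–5:55 PM = 8 h 58 min; less 45 min break → 8 h 13 min
Sat: 5:34 AM–5:04 PM = 11 h 30 min; less 20 min break → 11 h 10 min
Sun: 7:59 AM–12:28 PM = 4 h 29 min; less 60 min break → 3 h 29 min
Total: 8 h 0 min + 6 h 38 min + 10 h 54 min + 5 h 3 min + 8 h 13 min + 11 h 10 min + 3 h 29 min = 53 h 27 min.

53 h 27 min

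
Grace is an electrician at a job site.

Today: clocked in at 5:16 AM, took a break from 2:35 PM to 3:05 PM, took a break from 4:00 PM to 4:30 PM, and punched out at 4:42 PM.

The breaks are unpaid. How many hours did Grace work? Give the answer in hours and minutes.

Today: 5:16 AM–4:42 PM = 11 h 26 min; less 60 min break → 10 h 26 min

10 h 26 min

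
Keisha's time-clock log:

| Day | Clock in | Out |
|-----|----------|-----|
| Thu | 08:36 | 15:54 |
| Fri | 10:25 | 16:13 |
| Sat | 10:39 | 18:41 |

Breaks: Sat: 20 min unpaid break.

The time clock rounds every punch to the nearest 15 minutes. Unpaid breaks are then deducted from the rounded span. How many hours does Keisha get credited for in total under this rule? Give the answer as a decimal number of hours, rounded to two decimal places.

Thu: in 08:36→08:30, out 15:54→16:00; 7 h 30 min
Fri: in 10:25→10:30, out 16:13→16:15; 5 h 45 min
Sat: in 10:39→10:45, out 18:41→18:45; 8 h 0 min − 20 min = 7 h 40 min
Total credited: 20 h 55 min.

20.92 hours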